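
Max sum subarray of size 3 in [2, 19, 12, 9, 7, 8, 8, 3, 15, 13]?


[0:3]: 33
[1:4]: 40
[2:5]: 28
[3:6]: 24
[4:7]: 23
[5:8]: 19
[6:9]: 26
[7:10]: 31

Max: 40 at [1:4]


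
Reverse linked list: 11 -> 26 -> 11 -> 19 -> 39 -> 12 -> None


Step 1: curr=11, set curr.next=prev(None) | reversed so far: 11
Step 2: curr=26, set curr.next=prev(11) | reversed so far: 26 -> 11
Step 3: curr=11, set curr.next=prev(26) | reversed so far: 11 -> 26 -> 11
Step 4: curr=19, set curr.next=prev(11) | reversed so far: 19 -> 11 -> 26 -> 11
Step 5: curr=39, set curr.next=prev(19) | reversed so far: 39 -> 19 -> 11 -> 26 -> 11
Step 6: curr=12, set curr.next=prev(39) | reversed so far: 12 -> 39 -> 19 -> 11 -> 26 -> 11

12 -> 39 -> 19 -> 11 -> 26 -> 11 -> None


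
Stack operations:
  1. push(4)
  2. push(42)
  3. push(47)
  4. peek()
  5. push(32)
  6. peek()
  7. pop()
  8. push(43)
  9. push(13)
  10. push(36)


push(4) -> [4]
push(42) -> [4, 42]
push(47) -> [4, 42, 47]
peek()->47
push(32) -> [4, 42, 47, 32]
peek()->32
pop()->32, [4, 42, 47]
push(43) -> [4, 42, 47, 43]
push(13) -> [4, 42, 47, 43, 13]
push(36) -> [4, 42, 47, 43, 13, 36]

Final stack: [4, 42, 47, 43, 13, 36]


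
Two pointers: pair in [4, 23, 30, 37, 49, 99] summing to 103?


lo=0(4)+hi=5(99)=103

Yes: 4+99=103


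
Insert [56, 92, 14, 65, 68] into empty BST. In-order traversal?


Insert 56: root
Insert 92: R from 56
Insert 14: L from 56
Insert 65: R from 56 -> L from 92
Insert 68: R from 56 -> L from 92 -> R from 65

In-order: [14, 56, 65, 68, 92]


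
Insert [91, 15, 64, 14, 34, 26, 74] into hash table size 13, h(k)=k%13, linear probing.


Insert 91: h=0 -> slot 0
Insert 15: h=2 -> slot 2
Insert 64: h=12 -> slot 12
Insert 14: h=1 -> slot 1
Insert 34: h=8 -> slot 8
Insert 26: h=0, 3 probes -> slot 3
Insert 74: h=9 -> slot 9

Table: [91, 14, 15, 26, None, None, None, None, 34, 74, None, None, 64]


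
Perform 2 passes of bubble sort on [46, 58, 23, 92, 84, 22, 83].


Initial: [46, 58, 23, 92, 84, 22, 83]
Pass 1: [46, 23, 58, 84, 22, 83, 92] (4 swaps)
Pass 2: [23, 46, 58, 22, 83, 84, 92] (3 swaps)

After 2 passes: [23, 46, 58, 22, 83, 84, 92]


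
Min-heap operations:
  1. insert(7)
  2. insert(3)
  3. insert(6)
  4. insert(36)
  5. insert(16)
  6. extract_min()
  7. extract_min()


insert(7) -> [7]
insert(3) -> [3, 7]
insert(6) -> [3, 7, 6]
insert(36) -> [3, 7, 6, 36]
insert(16) -> [3, 7, 6, 36, 16]
extract_min()->3, [6, 7, 16, 36]
extract_min()->6, [7, 36, 16]

Final heap: [7, 36, 16]


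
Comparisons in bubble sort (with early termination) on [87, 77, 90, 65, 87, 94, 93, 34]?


Algorithm: bubble sort (with early termination)
Input: [87, 77, 90, 65, 87, 94, 93, 34]
Sorted: [34, 65, 77, 87, 87, 90, 93, 94]

28


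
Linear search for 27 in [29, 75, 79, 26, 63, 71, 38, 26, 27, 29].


i=0: 29!=27
i=1: 75!=27
i=2: 79!=27
i=3: 26!=27
i=4: 63!=27
i=5: 71!=27
i=6: 38!=27
i=7: 26!=27
i=8: 27==27 found!

Found at 8, 9 comps


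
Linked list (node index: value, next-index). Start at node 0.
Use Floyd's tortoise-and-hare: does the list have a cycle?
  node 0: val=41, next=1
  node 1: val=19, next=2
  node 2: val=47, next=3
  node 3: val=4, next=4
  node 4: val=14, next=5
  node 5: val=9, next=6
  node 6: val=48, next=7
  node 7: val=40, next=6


Floyd's tortoise (slow, +1) and hare (fast, +2):
  init: slow=0, fast=0
  step 1: slow=1, fast=2
  step 2: slow=2, fast=4
  step 3: slow=3, fast=6
  step 4: slow=4, fast=6
  step 5: slow=5, fast=6
  step 6: slow=6, fast=6
  slow == fast at node 6: cycle detected

Cycle: yes


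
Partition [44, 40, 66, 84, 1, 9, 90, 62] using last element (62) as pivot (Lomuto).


Pivot: 62
  44 <= 62: advance i (no swap)
  40 <= 62: advance i (no swap)
  1 <= 62: swap -> [44, 40, 1, 84, 66, 9, 90, 62]
  9 <= 62: swap -> [44, 40, 1, 9, 66, 84, 90, 62]
Place pivot at 4: [44, 40, 1, 9, 62, 84, 90, 66]

Partitioned: [44, 40, 1, 9, 62, 84, 90, 66]


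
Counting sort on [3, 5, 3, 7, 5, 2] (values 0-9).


Input: [3, 5, 3, 7, 5, 2]
Counts: [0, 0, 1, 2, 0, 2, 0, 1, 0, 0]

Sorted: [2, 3, 3, 5, 5, 7]


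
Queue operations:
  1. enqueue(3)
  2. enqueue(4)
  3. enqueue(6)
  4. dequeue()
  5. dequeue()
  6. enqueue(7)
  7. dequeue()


enqueue(3) -> [3]
enqueue(4) -> [3, 4]
enqueue(6) -> [3, 4, 6]
dequeue()->3, [4, 6]
dequeue()->4, [6]
enqueue(7) -> [6, 7]
dequeue()->6, [7]

Final queue: [7]


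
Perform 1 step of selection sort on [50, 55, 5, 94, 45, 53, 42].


Initial: [50, 55, 5, 94, 45, 53, 42]
Step 1: min=5 at 2
  Swap: [5, 55, 50, 94, 45, 53, 42]

After 1 step: [5, 55, 50, 94, 45, 53, 42]


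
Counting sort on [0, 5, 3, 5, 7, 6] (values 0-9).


Input: [0, 5, 3, 5, 7, 6]
Counts: [1, 0, 0, 1, 0, 2, 1, 1, 0, 0]

Sorted: [0, 3, 5, 5, 6, 7]


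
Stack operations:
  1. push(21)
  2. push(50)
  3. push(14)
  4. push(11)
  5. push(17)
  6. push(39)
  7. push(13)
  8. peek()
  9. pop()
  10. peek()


push(21) -> [21]
push(50) -> [21, 50]
push(14) -> [21, 50, 14]
push(11) -> [21, 50, 14, 11]
push(17) -> [21, 50, 14, 11, 17]
push(39) -> [21, 50, 14, 11, 17, 39]
push(13) -> [21, 50, 14, 11, 17, 39, 13]
peek()->13
pop()->13, [21, 50, 14, 11, 17, 39]
peek()->39

Final stack: [21, 50, 14, 11, 17, 39]


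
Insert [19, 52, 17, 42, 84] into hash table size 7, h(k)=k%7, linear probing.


Insert 19: h=5 -> slot 5
Insert 52: h=3 -> slot 3
Insert 17: h=3, 1 probes -> slot 4
Insert 42: h=0 -> slot 0
Insert 84: h=0, 1 probes -> slot 1

Table: [42, 84, None, 52, 17, 19, None]


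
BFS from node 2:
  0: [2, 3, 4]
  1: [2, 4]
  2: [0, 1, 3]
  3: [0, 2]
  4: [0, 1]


Visit 2, enqueue [0, 1, 3]
Visit 0, enqueue [4]
Visit 1, enqueue []
Visit 3, enqueue []
Visit 4, enqueue []

BFS order: [2, 0, 1, 3, 4]


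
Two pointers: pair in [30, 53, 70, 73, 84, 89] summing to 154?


lo=0(30)+hi=5(89)=119
lo=1(53)+hi=5(89)=142
lo=2(70)+hi=5(89)=159
lo=2(70)+hi=4(84)=154

Yes: 70+84=154


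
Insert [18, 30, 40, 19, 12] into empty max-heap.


Insert 18: [18]
Insert 30: [30, 18]
Insert 40: [40, 18, 30]
Insert 19: [40, 19, 30, 18]
Insert 12: [40, 19, 30, 18, 12]

Final heap: [40, 19, 30, 18, 12]


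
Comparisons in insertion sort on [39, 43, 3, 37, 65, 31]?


Algorithm: insertion sort
Input: [39, 43, 3, 37, 65, 31]
Sorted: [3, 31, 37, 39, 43, 65]

12


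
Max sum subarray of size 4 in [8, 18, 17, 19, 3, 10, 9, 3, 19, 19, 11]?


[0:4]: 62
[1:5]: 57
[2:6]: 49
[3:7]: 41
[4:8]: 25
[5:9]: 41
[6:10]: 50
[7:11]: 52

Max: 62 at [0:4]


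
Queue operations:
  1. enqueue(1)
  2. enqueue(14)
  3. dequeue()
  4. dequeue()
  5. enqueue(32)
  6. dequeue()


enqueue(1) -> [1]
enqueue(14) -> [1, 14]
dequeue()->1, [14]
dequeue()->14, []
enqueue(32) -> [32]
dequeue()->32, []

Final queue: []


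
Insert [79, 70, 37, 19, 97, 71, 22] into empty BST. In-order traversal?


Insert 79: root
Insert 70: L from 79
Insert 37: L from 79 -> L from 70
Insert 19: L from 79 -> L from 70 -> L from 37
Insert 97: R from 79
Insert 71: L from 79 -> R from 70
Insert 22: L from 79 -> L from 70 -> L from 37 -> R from 19

In-order: [19, 22, 37, 70, 71, 79, 97]


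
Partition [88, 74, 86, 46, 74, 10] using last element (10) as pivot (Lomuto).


Pivot: 10
Place pivot at 0: [10, 74, 86, 46, 74, 88]

Partitioned: [10, 74, 86, 46, 74, 88]


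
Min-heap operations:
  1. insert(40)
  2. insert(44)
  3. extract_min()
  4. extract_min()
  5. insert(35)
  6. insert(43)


insert(40) -> [40]
insert(44) -> [40, 44]
extract_min()->40, [44]
extract_min()->44, []
insert(35) -> [35]
insert(43) -> [35, 43]

Final heap: [35, 43]


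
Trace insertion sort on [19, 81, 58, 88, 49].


Initial: [19, 81, 58, 88, 49]
Insert 81: [19, 81, 58, 88, 49]
Insert 58: [19, 58, 81, 88, 49]
Insert 88: [19, 58, 81, 88, 49]
Insert 49: [19, 49, 58, 81, 88]

Sorted: [19, 49, 58, 81, 88]


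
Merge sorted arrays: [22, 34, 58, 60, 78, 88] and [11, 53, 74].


Take 11 from B
Take 22 from A
Take 34 from A
Take 53 from B
Take 58 from A
Take 60 from A
Take 74 from B

Merged: [11, 22, 34, 53, 58, 60, 74, 78, 88]


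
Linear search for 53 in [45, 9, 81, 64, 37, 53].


i=0: 45!=53
i=1: 9!=53
i=2: 81!=53
i=3: 64!=53
i=4: 37!=53
i=5: 53==53 found!

Found at 5, 6 comps


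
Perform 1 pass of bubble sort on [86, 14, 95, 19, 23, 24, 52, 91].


Initial: [86, 14, 95, 19, 23, 24, 52, 91]
Pass 1: [14, 86, 19, 23, 24, 52, 91, 95] (6 swaps)

After 1 pass: [14, 86, 19, 23, 24, 52, 91, 95]


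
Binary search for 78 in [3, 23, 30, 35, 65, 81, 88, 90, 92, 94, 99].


Step 1: lo=0, hi=10, mid=5, val=81
Step 2: lo=0, hi=4, mid=2, val=30
Step 3: lo=3, hi=4, mid=3, val=35
Step 4: lo=4, hi=4, mid=4, val=65

Not found


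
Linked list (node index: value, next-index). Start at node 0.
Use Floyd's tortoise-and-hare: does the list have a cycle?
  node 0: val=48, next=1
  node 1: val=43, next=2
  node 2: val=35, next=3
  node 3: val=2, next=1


Floyd's tortoise (slow, +1) and hare (fast, +2):
  init: slow=0, fast=0
  step 1: slow=1, fast=2
  step 2: slow=2, fast=1
  step 3: slow=3, fast=3
  slow == fast at node 3: cycle detected

Cycle: yes


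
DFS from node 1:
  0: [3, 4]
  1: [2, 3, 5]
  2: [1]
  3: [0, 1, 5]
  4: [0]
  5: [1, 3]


Visit 1, push [5, 3, 2]
Visit 2, push []
Visit 3, push [5, 0]
Visit 0, push [4]
Visit 4, push []
Visit 5, push []

DFS order: [1, 2, 3, 0, 4, 5]


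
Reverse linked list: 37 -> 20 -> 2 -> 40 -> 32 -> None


Step 1: curr=37, set curr.next=prev(None) | reversed so far: 37
Step 2: curr=20, set curr.next=prev(37) | reversed so far: 20 -> 37
Step 3: curr=2, set curr.next=prev(20) | reversed so far: 2 -> 20 -> 37
Step 4: curr=40, set curr.next=prev(2) | reversed so far: 40 -> 2 -> 20 -> 37
Step 5: curr=32, set curr.next=prev(40) | reversed so far: 32 -> 40 -> 2 -> 20 -> 37

32 -> 40 -> 2 -> 20 -> 37 -> None


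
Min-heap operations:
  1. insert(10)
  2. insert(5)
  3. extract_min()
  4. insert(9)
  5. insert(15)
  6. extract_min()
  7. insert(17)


insert(10) -> [10]
insert(5) -> [5, 10]
extract_min()->5, [10]
insert(9) -> [9, 10]
insert(15) -> [9, 10, 15]
extract_min()->9, [10, 15]
insert(17) -> [10, 15, 17]

Final heap: [10, 15, 17]


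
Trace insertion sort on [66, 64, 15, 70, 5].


Initial: [66, 64, 15, 70, 5]
Insert 64: [64, 66, 15, 70, 5]
Insert 15: [15, 64, 66, 70, 5]
Insert 70: [15, 64, 66, 70, 5]
Insert 5: [5, 15, 64, 66, 70]

Sorted: [5, 15, 64, 66, 70]


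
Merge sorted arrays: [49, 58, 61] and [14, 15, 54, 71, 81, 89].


Take 14 from B
Take 15 from B
Take 49 from A
Take 54 from B
Take 58 from A
Take 61 from A

Merged: [14, 15, 49, 54, 58, 61, 71, 81, 89]


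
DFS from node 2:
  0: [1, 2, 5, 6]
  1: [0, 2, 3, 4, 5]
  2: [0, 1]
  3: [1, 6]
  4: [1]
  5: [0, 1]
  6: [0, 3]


Visit 2, push [1, 0]
Visit 0, push [6, 5, 1]
Visit 1, push [5, 4, 3]
Visit 3, push [6]
Visit 6, push []
Visit 4, push []
Visit 5, push []

DFS order: [2, 0, 1, 3, 6, 4, 5]


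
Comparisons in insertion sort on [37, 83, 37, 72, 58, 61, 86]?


Algorithm: insertion sort
Input: [37, 83, 37, 72, 58, 61, 86]
Sorted: [37, 37, 58, 61, 72, 83, 86]

12


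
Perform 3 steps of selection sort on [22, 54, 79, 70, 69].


Initial: [22, 54, 79, 70, 69]
Step 1: min=22 at 0
  Swap: [22, 54, 79, 70, 69]
Step 2: min=54 at 1
  Swap: [22, 54, 79, 70, 69]
Step 3: min=69 at 4
  Swap: [22, 54, 69, 70, 79]

After 3 steps: [22, 54, 69, 70, 79]


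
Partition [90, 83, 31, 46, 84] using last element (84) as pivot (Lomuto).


Pivot: 84
  83 <= 84: swap -> [83, 90, 31, 46, 84]
  31 <= 84: swap -> [83, 31, 90, 46, 84]
  46 <= 84: swap -> [83, 31, 46, 90, 84]
Place pivot at 3: [83, 31, 46, 84, 90]

Partitioned: [83, 31, 46, 84, 90]


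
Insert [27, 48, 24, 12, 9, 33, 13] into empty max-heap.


Insert 27: [27]
Insert 48: [48, 27]
Insert 24: [48, 27, 24]
Insert 12: [48, 27, 24, 12]
Insert 9: [48, 27, 24, 12, 9]
Insert 33: [48, 27, 33, 12, 9, 24]
Insert 13: [48, 27, 33, 12, 9, 24, 13]

Final heap: [48, 27, 33, 12, 9, 24, 13]


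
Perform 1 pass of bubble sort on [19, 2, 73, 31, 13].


Initial: [19, 2, 73, 31, 13]
Pass 1: [2, 19, 31, 13, 73] (3 swaps)

After 1 pass: [2, 19, 31, 13, 73]


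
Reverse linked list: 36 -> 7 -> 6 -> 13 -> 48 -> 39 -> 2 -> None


Step 1: curr=36, set curr.next=prev(None) | reversed so far: 36
Step 2: curr=7, set curr.next=prev(36) | reversed so far: 7 -> 36
Step 3: curr=6, set curr.next=prev(7) | reversed so far: 6 -> 7 -> 36
Step 4: curr=13, set curr.next=prev(6) | reversed so far: 13 -> 6 -> 7 -> 36
Step 5: curr=48, set curr.next=prev(13) | reversed so far: 48 -> 13 -> 6 -> 7 -> 36
Step 6: curr=39, set curr.next=prev(48) | reversed so far: 39 -> 48 -> 13 -> 6 -> 7 -> 36
Step 7: curr=2, set curr.next=prev(39) | reversed so far: 2 -> 39 -> 48 -> 13 -> 6 -> 7 -> 36

2 -> 39 -> 48 -> 13 -> 6 -> 7 -> 36 -> None


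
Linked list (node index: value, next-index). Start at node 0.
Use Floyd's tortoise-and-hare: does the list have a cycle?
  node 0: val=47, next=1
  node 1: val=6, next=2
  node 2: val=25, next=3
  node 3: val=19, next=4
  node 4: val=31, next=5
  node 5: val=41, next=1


Floyd's tortoise (slow, +1) and hare (fast, +2):
  init: slow=0, fast=0
  step 1: slow=1, fast=2
  step 2: slow=2, fast=4
  step 3: slow=3, fast=1
  step 4: slow=4, fast=3
  step 5: slow=5, fast=5
  slow == fast at node 5: cycle detected

Cycle: yes


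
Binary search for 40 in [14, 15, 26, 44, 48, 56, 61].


Step 1: lo=0, hi=6, mid=3, val=44
Step 2: lo=0, hi=2, mid=1, val=15
Step 3: lo=2, hi=2, mid=2, val=26

Not found


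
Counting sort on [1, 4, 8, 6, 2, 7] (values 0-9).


Input: [1, 4, 8, 6, 2, 7]
Counts: [0, 1, 1, 0, 1, 0, 1, 1, 1, 0]

Sorted: [1, 2, 4, 6, 7, 8]


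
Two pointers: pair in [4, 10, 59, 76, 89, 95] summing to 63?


lo=0(4)+hi=5(95)=99
lo=0(4)+hi=4(89)=93
lo=0(4)+hi=3(76)=80
lo=0(4)+hi=2(59)=63

Yes: 4+59=63


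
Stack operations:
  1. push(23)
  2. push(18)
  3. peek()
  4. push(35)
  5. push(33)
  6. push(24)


push(23) -> [23]
push(18) -> [23, 18]
peek()->18
push(35) -> [23, 18, 35]
push(33) -> [23, 18, 35, 33]
push(24) -> [23, 18, 35, 33, 24]

Final stack: [23, 18, 35, 33, 24]


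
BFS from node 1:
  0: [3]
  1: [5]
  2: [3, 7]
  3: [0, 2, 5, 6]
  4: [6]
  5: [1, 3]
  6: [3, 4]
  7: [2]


Visit 1, enqueue [5]
Visit 5, enqueue [3]
Visit 3, enqueue [0, 2, 6]
Visit 0, enqueue []
Visit 2, enqueue [7]
Visit 6, enqueue [4]
Visit 7, enqueue []
Visit 4, enqueue []

BFS order: [1, 5, 3, 0, 2, 6, 7, 4]


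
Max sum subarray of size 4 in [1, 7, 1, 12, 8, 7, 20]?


[0:4]: 21
[1:5]: 28
[2:6]: 28
[3:7]: 47

Max: 47 at [3:7]


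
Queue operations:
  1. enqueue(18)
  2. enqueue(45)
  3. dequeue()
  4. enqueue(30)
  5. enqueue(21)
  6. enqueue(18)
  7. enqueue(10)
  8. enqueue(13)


enqueue(18) -> [18]
enqueue(45) -> [18, 45]
dequeue()->18, [45]
enqueue(30) -> [45, 30]
enqueue(21) -> [45, 30, 21]
enqueue(18) -> [45, 30, 21, 18]
enqueue(10) -> [45, 30, 21, 18, 10]
enqueue(13) -> [45, 30, 21, 18, 10, 13]

Final queue: [45, 30, 21, 18, 10, 13]


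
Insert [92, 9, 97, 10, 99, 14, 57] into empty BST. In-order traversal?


Insert 92: root
Insert 9: L from 92
Insert 97: R from 92
Insert 10: L from 92 -> R from 9
Insert 99: R from 92 -> R from 97
Insert 14: L from 92 -> R from 9 -> R from 10
Insert 57: L from 92 -> R from 9 -> R from 10 -> R from 14

In-order: [9, 10, 14, 57, 92, 97, 99]


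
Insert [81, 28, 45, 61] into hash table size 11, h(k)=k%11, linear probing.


Insert 81: h=4 -> slot 4
Insert 28: h=6 -> slot 6
Insert 45: h=1 -> slot 1
Insert 61: h=6, 1 probes -> slot 7

Table: [None, 45, None, None, 81, None, 28, 61, None, None, None]


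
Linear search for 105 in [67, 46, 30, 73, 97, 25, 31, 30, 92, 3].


i=0: 67!=105
i=1: 46!=105
i=2: 30!=105
i=3: 73!=105
i=4: 97!=105
i=5: 25!=105
i=6: 31!=105
i=7: 30!=105
i=8: 92!=105
i=9: 3!=105

Not found, 10 comps


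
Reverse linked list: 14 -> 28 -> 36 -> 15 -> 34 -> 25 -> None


Step 1: curr=14, set curr.next=prev(None) | reversed so far: 14
Step 2: curr=28, set curr.next=prev(14) | reversed so far: 28 -> 14
Step 3: curr=36, set curr.next=prev(28) | reversed so far: 36 -> 28 -> 14
Step 4: curr=15, set curr.next=prev(36) | reversed so far: 15 -> 36 -> 28 -> 14
Step 5: curr=34, set curr.next=prev(15) | reversed so far: 34 -> 15 -> 36 -> 28 -> 14
Step 6: curr=25, set curr.next=prev(34) | reversed so far: 25 -> 34 -> 15 -> 36 -> 28 -> 14

25 -> 34 -> 15 -> 36 -> 28 -> 14 -> None


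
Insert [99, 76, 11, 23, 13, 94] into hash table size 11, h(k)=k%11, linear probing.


Insert 99: h=0 -> slot 0
Insert 76: h=10 -> slot 10
Insert 11: h=0, 1 probes -> slot 1
Insert 23: h=1, 1 probes -> slot 2
Insert 13: h=2, 1 probes -> slot 3
Insert 94: h=6 -> slot 6

Table: [99, 11, 23, 13, None, None, 94, None, None, None, 76]


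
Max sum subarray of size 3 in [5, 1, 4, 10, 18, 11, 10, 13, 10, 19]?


[0:3]: 10
[1:4]: 15
[2:5]: 32
[3:6]: 39
[4:7]: 39
[5:8]: 34
[6:9]: 33
[7:10]: 42

Max: 42 at [7:10]


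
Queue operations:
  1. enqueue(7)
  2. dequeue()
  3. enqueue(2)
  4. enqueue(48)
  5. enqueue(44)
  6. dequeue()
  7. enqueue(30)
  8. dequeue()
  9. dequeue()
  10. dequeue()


enqueue(7) -> [7]
dequeue()->7, []
enqueue(2) -> [2]
enqueue(48) -> [2, 48]
enqueue(44) -> [2, 48, 44]
dequeue()->2, [48, 44]
enqueue(30) -> [48, 44, 30]
dequeue()->48, [44, 30]
dequeue()->44, [30]
dequeue()->30, []

Final queue: []


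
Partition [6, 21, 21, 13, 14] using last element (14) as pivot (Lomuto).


Pivot: 14
  6 <= 14: advance i (no swap)
  13 <= 14: swap -> [6, 13, 21, 21, 14]
Place pivot at 2: [6, 13, 14, 21, 21]

Partitioned: [6, 13, 14, 21, 21]


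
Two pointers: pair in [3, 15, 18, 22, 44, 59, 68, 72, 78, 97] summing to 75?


lo=0(3)+hi=9(97)=100
lo=0(3)+hi=8(78)=81
lo=0(3)+hi=7(72)=75

Yes: 3+72=75


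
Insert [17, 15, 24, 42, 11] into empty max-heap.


Insert 17: [17]
Insert 15: [17, 15]
Insert 24: [24, 15, 17]
Insert 42: [42, 24, 17, 15]
Insert 11: [42, 24, 17, 15, 11]

Final heap: [42, 24, 17, 15, 11]


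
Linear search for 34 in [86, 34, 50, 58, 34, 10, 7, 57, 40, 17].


i=0: 86!=34
i=1: 34==34 found!

Found at 1, 2 comps


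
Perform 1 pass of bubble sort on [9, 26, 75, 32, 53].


Initial: [9, 26, 75, 32, 53]
Pass 1: [9, 26, 32, 53, 75] (2 swaps)

After 1 pass: [9, 26, 32, 53, 75]


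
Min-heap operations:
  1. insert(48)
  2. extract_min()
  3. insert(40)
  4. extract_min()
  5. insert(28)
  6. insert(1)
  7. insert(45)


insert(48) -> [48]
extract_min()->48, []
insert(40) -> [40]
extract_min()->40, []
insert(28) -> [28]
insert(1) -> [1, 28]
insert(45) -> [1, 28, 45]

Final heap: [1, 28, 45]


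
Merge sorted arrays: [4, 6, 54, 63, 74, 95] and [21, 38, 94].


Take 4 from A
Take 6 from A
Take 21 from B
Take 38 from B
Take 54 from A
Take 63 from A
Take 74 from A
Take 94 from B

Merged: [4, 6, 21, 38, 54, 63, 74, 94, 95]


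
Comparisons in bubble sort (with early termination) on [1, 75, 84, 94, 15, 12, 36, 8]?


Algorithm: bubble sort (with early termination)
Input: [1, 75, 84, 94, 15, 12, 36, 8]
Sorted: [1, 8, 12, 15, 36, 75, 84, 94]

28


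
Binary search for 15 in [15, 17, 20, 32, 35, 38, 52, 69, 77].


Step 1: lo=0, hi=8, mid=4, val=35
Step 2: lo=0, hi=3, mid=1, val=17
Step 3: lo=0, hi=0, mid=0, val=15

Found at index 0


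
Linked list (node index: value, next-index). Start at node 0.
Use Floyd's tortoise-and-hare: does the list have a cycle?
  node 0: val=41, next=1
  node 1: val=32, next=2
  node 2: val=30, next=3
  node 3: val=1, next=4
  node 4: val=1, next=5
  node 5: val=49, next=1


Floyd's tortoise (slow, +1) and hare (fast, +2):
  init: slow=0, fast=0
  step 1: slow=1, fast=2
  step 2: slow=2, fast=4
  step 3: slow=3, fast=1
  step 4: slow=4, fast=3
  step 5: slow=5, fast=5
  slow == fast at node 5: cycle detected

Cycle: yes


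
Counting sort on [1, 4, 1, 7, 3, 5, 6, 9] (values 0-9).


Input: [1, 4, 1, 7, 3, 5, 6, 9]
Counts: [0, 2, 0, 1, 1, 1, 1, 1, 0, 1]

Sorted: [1, 1, 3, 4, 5, 6, 7, 9]


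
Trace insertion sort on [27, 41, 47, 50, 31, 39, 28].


Initial: [27, 41, 47, 50, 31, 39, 28]
Insert 41: [27, 41, 47, 50, 31, 39, 28]
Insert 47: [27, 41, 47, 50, 31, 39, 28]
Insert 50: [27, 41, 47, 50, 31, 39, 28]
Insert 31: [27, 31, 41, 47, 50, 39, 28]
Insert 39: [27, 31, 39, 41, 47, 50, 28]
Insert 28: [27, 28, 31, 39, 41, 47, 50]

Sorted: [27, 28, 31, 39, 41, 47, 50]


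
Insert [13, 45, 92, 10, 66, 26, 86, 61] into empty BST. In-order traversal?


Insert 13: root
Insert 45: R from 13
Insert 92: R from 13 -> R from 45
Insert 10: L from 13
Insert 66: R from 13 -> R from 45 -> L from 92
Insert 26: R from 13 -> L from 45
Insert 86: R from 13 -> R from 45 -> L from 92 -> R from 66
Insert 61: R from 13 -> R from 45 -> L from 92 -> L from 66

In-order: [10, 13, 26, 45, 61, 66, 86, 92]


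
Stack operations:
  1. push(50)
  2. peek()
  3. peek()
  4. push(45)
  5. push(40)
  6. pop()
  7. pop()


push(50) -> [50]
peek()->50
peek()->50
push(45) -> [50, 45]
push(40) -> [50, 45, 40]
pop()->40, [50, 45]
pop()->45, [50]

Final stack: [50]


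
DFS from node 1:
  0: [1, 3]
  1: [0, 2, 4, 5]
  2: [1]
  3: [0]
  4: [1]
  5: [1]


Visit 1, push [5, 4, 2, 0]
Visit 0, push [3]
Visit 3, push []
Visit 2, push []
Visit 4, push []
Visit 5, push []

DFS order: [1, 0, 3, 2, 4, 5]


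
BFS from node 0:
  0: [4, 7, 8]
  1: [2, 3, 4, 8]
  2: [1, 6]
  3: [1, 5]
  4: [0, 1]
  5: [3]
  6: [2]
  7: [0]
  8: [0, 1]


Visit 0, enqueue [4, 7, 8]
Visit 4, enqueue [1]
Visit 7, enqueue []
Visit 8, enqueue []
Visit 1, enqueue [2, 3]
Visit 2, enqueue [6]
Visit 3, enqueue [5]
Visit 6, enqueue []
Visit 5, enqueue []

BFS order: [0, 4, 7, 8, 1, 2, 3, 6, 5]


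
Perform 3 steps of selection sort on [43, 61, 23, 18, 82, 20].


Initial: [43, 61, 23, 18, 82, 20]
Step 1: min=18 at 3
  Swap: [18, 61, 23, 43, 82, 20]
Step 2: min=20 at 5
  Swap: [18, 20, 23, 43, 82, 61]
Step 3: min=23 at 2
  Swap: [18, 20, 23, 43, 82, 61]

After 3 steps: [18, 20, 23, 43, 82, 61]


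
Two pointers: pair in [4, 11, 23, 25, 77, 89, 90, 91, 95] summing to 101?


lo=0(4)+hi=8(95)=99
lo=1(11)+hi=8(95)=106
lo=1(11)+hi=7(91)=102
lo=1(11)+hi=6(90)=101

Yes: 11+90=101


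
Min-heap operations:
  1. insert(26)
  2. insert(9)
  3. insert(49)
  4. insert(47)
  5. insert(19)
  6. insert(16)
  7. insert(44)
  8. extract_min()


insert(26) -> [26]
insert(9) -> [9, 26]
insert(49) -> [9, 26, 49]
insert(47) -> [9, 26, 49, 47]
insert(19) -> [9, 19, 49, 47, 26]
insert(16) -> [9, 19, 16, 47, 26, 49]
insert(44) -> [9, 19, 16, 47, 26, 49, 44]
extract_min()->9, [16, 19, 44, 47, 26, 49]

Final heap: [16, 19, 44, 47, 26, 49]


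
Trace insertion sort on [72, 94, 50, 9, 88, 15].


Initial: [72, 94, 50, 9, 88, 15]
Insert 94: [72, 94, 50, 9, 88, 15]
Insert 50: [50, 72, 94, 9, 88, 15]
Insert 9: [9, 50, 72, 94, 88, 15]
Insert 88: [9, 50, 72, 88, 94, 15]
Insert 15: [9, 15, 50, 72, 88, 94]

Sorted: [9, 15, 50, 72, 88, 94]


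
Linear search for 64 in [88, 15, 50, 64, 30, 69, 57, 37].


i=0: 88!=64
i=1: 15!=64
i=2: 50!=64
i=3: 64==64 found!

Found at 3, 4 comps


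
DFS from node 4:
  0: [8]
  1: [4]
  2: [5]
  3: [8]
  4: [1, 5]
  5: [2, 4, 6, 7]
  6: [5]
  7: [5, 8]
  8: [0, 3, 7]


Visit 4, push [5, 1]
Visit 1, push []
Visit 5, push [7, 6, 2]
Visit 2, push []
Visit 6, push []
Visit 7, push [8]
Visit 8, push [3, 0]
Visit 0, push []
Visit 3, push []

DFS order: [4, 1, 5, 2, 6, 7, 8, 0, 3]


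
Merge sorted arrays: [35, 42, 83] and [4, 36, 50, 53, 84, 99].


Take 4 from B
Take 35 from A
Take 36 from B
Take 42 from A
Take 50 from B
Take 53 from B
Take 83 from A

Merged: [4, 35, 36, 42, 50, 53, 83, 84, 99]


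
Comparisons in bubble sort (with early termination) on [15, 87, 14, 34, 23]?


Algorithm: bubble sort (with early termination)
Input: [15, 87, 14, 34, 23]
Sorted: [14, 15, 23, 34, 87]

9


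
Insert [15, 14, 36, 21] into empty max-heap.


Insert 15: [15]
Insert 14: [15, 14]
Insert 36: [36, 14, 15]
Insert 21: [36, 21, 15, 14]

Final heap: [36, 21, 15, 14]


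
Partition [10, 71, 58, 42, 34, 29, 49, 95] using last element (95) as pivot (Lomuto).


Pivot: 95
  10 <= 95: advance i (no swap)
  71 <= 95: advance i (no swap)
  58 <= 95: advance i (no swap)
  42 <= 95: advance i (no swap)
  34 <= 95: advance i (no swap)
  29 <= 95: advance i (no swap)
  49 <= 95: advance i (no swap)
Place pivot at 7: [10, 71, 58, 42, 34, 29, 49, 95]

Partitioned: [10, 71, 58, 42, 34, 29, 49, 95]


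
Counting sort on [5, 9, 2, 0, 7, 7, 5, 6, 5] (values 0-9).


Input: [5, 9, 2, 0, 7, 7, 5, 6, 5]
Counts: [1, 0, 1, 0, 0, 3, 1, 2, 0, 1]

Sorted: [0, 2, 5, 5, 5, 6, 7, 7, 9]


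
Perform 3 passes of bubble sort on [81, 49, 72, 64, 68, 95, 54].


Initial: [81, 49, 72, 64, 68, 95, 54]
Pass 1: [49, 72, 64, 68, 81, 54, 95] (5 swaps)
Pass 2: [49, 64, 68, 72, 54, 81, 95] (3 swaps)
Pass 3: [49, 64, 68, 54, 72, 81, 95] (1 swaps)

After 3 passes: [49, 64, 68, 54, 72, 81, 95]


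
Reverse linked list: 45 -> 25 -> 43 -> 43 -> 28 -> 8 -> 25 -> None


Step 1: curr=45, set curr.next=prev(None) | reversed so far: 45
Step 2: curr=25, set curr.next=prev(45) | reversed so far: 25 -> 45
Step 3: curr=43, set curr.next=prev(25) | reversed so far: 43 -> 25 -> 45
Step 4: curr=43, set curr.next=prev(43) | reversed so far: 43 -> 43 -> 25 -> 45
Step 5: curr=28, set curr.next=prev(43) | reversed so far: 28 -> 43 -> 43 -> 25 -> 45
Step 6: curr=8, set curr.next=prev(28) | reversed so far: 8 -> 28 -> 43 -> 43 -> 25 -> 45
Step 7: curr=25, set curr.next=prev(8) | reversed so far: 25 -> 8 -> 28 -> 43 -> 43 -> 25 -> 45

25 -> 8 -> 28 -> 43 -> 43 -> 25 -> 45 -> None


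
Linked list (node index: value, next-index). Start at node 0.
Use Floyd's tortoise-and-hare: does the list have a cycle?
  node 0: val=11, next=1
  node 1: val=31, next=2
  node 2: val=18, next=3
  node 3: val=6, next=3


Floyd's tortoise (slow, +1) and hare (fast, +2):
  init: slow=0, fast=0
  step 1: slow=1, fast=2
  step 2: slow=2, fast=3
  step 3: slow=3, fast=3
  slow == fast at node 3: cycle detected

Cycle: yes


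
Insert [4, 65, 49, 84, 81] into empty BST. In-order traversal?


Insert 4: root
Insert 65: R from 4
Insert 49: R from 4 -> L from 65
Insert 84: R from 4 -> R from 65
Insert 81: R from 4 -> R from 65 -> L from 84

In-order: [4, 49, 65, 81, 84]


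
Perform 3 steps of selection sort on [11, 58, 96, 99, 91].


Initial: [11, 58, 96, 99, 91]
Step 1: min=11 at 0
  Swap: [11, 58, 96, 99, 91]
Step 2: min=58 at 1
  Swap: [11, 58, 96, 99, 91]
Step 3: min=91 at 4
  Swap: [11, 58, 91, 99, 96]

After 3 steps: [11, 58, 91, 99, 96]


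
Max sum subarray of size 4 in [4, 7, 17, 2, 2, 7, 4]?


[0:4]: 30
[1:5]: 28
[2:6]: 28
[3:7]: 15

Max: 30 at [0:4]


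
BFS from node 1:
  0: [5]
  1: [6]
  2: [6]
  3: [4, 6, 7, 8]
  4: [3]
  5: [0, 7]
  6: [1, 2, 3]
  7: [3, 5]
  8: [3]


Visit 1, enqueue [6]
Visit 6, enqueue [2, 3]
Visit 2, enqueue []
Visit 3, enqueue [4, 7, 8]
Visit 4, enqueue []
Visit 7, enqueue [5]
Visit 8, enqueue []
Visit 5, enqueue [0]
Visit 0, enqueue []

BFS order: [1, 6, 2, 3, 4, 7, 8, 5, 0]


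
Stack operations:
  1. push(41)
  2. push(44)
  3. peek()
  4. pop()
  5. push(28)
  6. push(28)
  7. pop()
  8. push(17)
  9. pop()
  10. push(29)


push(41) -> [41]
push(44) -> [41, 44]
peek()->44
pop()->44, [41]
push(28) -> [41, 28]
push(28) -> [41, 28, 28]
pop()->28, [41, 28]
push(17) -> [41, 28, 17]
pop()->17, [41, 28]
push(29) -> [41, 28, 29]

Final stack: [41, 28, 29]


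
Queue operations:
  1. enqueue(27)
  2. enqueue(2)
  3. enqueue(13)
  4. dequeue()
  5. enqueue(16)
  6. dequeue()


enqueue(27) -> [27]
enqueue(2) -> [27, 2]
enqueue(13) -> [27, 2, 13]
dequeue()->27, [2, 13]
enqueue(16) -> [2, 13, 16]
dequeue()->2, [13, 16]

Final queue: [13, 16]


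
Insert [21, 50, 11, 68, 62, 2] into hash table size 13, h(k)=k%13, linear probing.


Insert 21: h=8 -> slot 8
Insert 50: h=11 -> slot 11
Insert 11: h=11, 1 probes -> slot 12
Insert 68: h=3 -> slot 3
Insert 62: h=10 -> slot 10
Insert 2: h=2 -> slot 2

Table: [None, None, 2, 68, None, None, None, None, 21, None, 62, 50, 11]


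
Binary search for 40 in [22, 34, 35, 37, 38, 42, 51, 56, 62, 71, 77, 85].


Step 1: lo=0, hi=11, mid=5, val=42
Step 2: lo=0, hi=4, mid=2, val=35
Step 3: lo=3, hi=4, mid=3, val=37
Step 4: lo=4, hi=4, mid=4, val=38

Not found


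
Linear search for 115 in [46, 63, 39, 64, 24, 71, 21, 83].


i=0: 46!=115
i=1: 63!=115
i=2: 39!=115
i=3: 64!=115
i=4: 24!=115
i=5: 71!=115
i=6: 21!=115
i=7: 83!=115

Not found, 8 comps


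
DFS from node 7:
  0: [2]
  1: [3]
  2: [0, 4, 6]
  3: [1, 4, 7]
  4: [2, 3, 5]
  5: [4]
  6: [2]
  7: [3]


Visit 7, push [3]
Visit 3, push [4, 1]
Visit 1, push []
Visit 4, push [5, 2]
Visit 2, push [6, 0]
Visit 0, push []
Visit 6, push []
Visit 5, push []

DFS order: [7, 3, 1, 4, 2, 0, 6, 5]


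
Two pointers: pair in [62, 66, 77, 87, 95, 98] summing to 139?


lo=0(62)+hi=5(98)=160
lo=0(62)+hi=4(95)=157
lo=0(62)+hi=3(87)=149
lo=0(62)+hi=2(77)=139

Yes: 62+77=139


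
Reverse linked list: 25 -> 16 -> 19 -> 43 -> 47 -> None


Step 1: curr=25, set curr.next=prev(None) | reversed so far: 25
Step 2: curr=16, set curr.next=prev(25) | reversed so far: 16 -> 25
Step 3: curr=19, set curr.next=prev(16) | reversed so far: 19 -> 16 -> 25
Step 4: curr=43, set curr.next=prev(19) | reversed so far: 43 -> 19 -> 16 -> 25
Step 5: curr=47, set curr.next=prev(43) | reversed so far: 47 -> 43 -> 19 -> 16 -> 25

47 -> 43 -> 19 -> 16 -> 25 -> None


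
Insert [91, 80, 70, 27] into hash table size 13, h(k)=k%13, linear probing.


Insert 91: h=0 -> slot 0
Insert 80: h=2 -> slot 2
Insert 70: h=5 -> slot 5
Insert 27: h=1 -> slot 1

Table: [91, 27, 80, None, None, 70, None, None, None, None, None, None, None]


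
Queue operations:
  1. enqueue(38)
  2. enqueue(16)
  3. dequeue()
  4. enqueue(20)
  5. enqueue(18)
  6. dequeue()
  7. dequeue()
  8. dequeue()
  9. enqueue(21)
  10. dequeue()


enqueue(38) -> [38]
enqueue(16) -> [38, 16]
dequeue()->38, [16]
enqueue(20) -> [16, 20]
enqueue(18) -> [16, 20, 18]
dequeue()->16, [20, 18]
dequeue()->20, [18]
dequeue()->18, []
enqueue(21) -> [21]
dequeue()->21, []

Final queue: []


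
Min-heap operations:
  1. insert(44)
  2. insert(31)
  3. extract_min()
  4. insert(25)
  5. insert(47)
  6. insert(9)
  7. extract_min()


insert(44) -> [44]
insert(31) -> [31, 44]
extract_min()->31, [44]
insert(25) -> [25, 44]
insert(47) -> [25, 44, 47]
insert(9) -> [9, 25, 47, 44]
extract_min()->9, [25, 44, 47]

Final heap: [25, 44, 47]


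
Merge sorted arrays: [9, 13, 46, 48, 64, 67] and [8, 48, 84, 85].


Take 8 from B
Take 9 from A
Take 13 from A
Take 46 from A
Take 48 from A
Take 48 from B
Take 64 from A
Take 67 from A

Merged: [8, 9, 13, 46, 48, 48, 64, 67, 84, 85]


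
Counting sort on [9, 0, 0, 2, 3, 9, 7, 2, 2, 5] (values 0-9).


Input: [9, 0, 0, 2, 3, 9, 7, 2, 2, 5]
Counts: [2, 0, 3, 1, 0, 1, 0, 1, 0, 2]

Sorted: [0, 0, 2, 2, 2, 3, 5, 7, 9, 9]


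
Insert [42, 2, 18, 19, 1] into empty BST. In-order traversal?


Insert 42: root
Insert 2: L from 42
Insert 18: L from 42 -> R from 2
Insert 19: L from 42 -> R from 2 -> R from 18
Insert 1: L from 42 -> L from 2

In-order: [1, 2, 18, 19, 42]


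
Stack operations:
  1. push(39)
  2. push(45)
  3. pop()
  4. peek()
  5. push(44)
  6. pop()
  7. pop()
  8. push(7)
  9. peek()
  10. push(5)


push(39) -> [39]
push(45) -> [39, 45]
pop()->45, [39]
peek()->39
push(44) -> [39, 44]
pop()->44, [39]
pop()->39, []
push(7) -> [7]
peek()->7
push(5) -> [7, 5]

Final stack: [7, 5]


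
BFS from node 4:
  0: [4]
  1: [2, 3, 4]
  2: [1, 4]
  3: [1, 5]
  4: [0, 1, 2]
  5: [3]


Visit 4, enqueue [0, 1, 2]
Visit 0, enqueue []
Visit 1, enqueue [3]
Visit 2, enqueue []
Visit 3, enqueue [5]
Visit 5, enqueue []

BFS order: [4, 0, 1, 2, 3, 5]


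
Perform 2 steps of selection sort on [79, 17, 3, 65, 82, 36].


Initial: [79, 17, 3, 65, 82, 36]
Step 1: min=3 at 2
  Swap: [3, 17, 79, 65, 82, 36]
Step 2: min=17 at 1
  Swap: [3, 17, 79, 65, 82, 36]

After 2 steps: [3, 17, 79, 65, 82, 36]


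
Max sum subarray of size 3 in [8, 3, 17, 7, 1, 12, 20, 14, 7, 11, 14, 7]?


[0:3]: 28
[1:4]: 27
[2:5]: 25
[3:6]: 20
[4:7]: 33
[5:8]: 46
[6:9]: 41
[7:10]: 32
[8:11]: 32
[9:12]: 32

Max: 46 at [5:8]


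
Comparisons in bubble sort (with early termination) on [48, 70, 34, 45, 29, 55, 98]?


Algorithm: bubble sort (with early termination)
Input: [48, 70, 34, 45, 29, 55, 98]
Sorted: [29, 34, 45, 48, 55, 70, 98]

20


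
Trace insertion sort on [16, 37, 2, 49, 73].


Initial: [16, 37, 2, 49, 73]
Insert 37: [16, 37, 2, 49, 73]
Insert 2: [2, 16, 37, 49, 73]
Insert 49: [2, 16, 37, 49, 73]
Insert 73: [2, 16, 37, 49, 73]

Sorted: [2, 16, 37, 49, 73]


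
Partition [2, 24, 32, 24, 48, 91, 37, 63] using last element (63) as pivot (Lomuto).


Pivot: 63
  2 <= 63: advance i (no swap)
  24 <= 63: advance i (no swap)
  32 <= 63: advance i (no swap)
  24 <= 63: advance i (no swap)
  48 <= 63: advance i (no swap)
  37 <= 63: swap -> [2, 24, 32, 24, 48, 37, 91, 63]
Place pivot at 6: [2, 24, 32, 24, 48, 37, 63, 91]

Partitioned: [2, 24, 32, 24, 48, 37, 63, 91]


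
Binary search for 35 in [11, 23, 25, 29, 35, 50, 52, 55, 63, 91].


Step 1: lo=0, hi=9, mid=4, val=35

Found at index 4


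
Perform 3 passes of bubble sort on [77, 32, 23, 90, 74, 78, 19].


Initial: [77, 32, 23, 90, 74, 78, 19]
Pass 1: [32, 23, 77, 74, 78, 19, 90] (5 swaps)
Pass 2: [23, 32, 74, 77, 19, 78, 90] (3 swaps)
Pass 3: [23, 32, 74, 19, 77, 78, 90] (1 swaps)

After 3 passes: [23, 32, 74, 19, 77, 78, 90]


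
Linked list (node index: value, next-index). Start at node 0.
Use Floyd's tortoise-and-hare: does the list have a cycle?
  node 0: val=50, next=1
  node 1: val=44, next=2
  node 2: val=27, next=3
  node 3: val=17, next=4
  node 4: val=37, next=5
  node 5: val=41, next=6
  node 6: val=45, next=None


Floyd's tortoise (slow, +1) and hare (fast, +2):
  init: slow=0, fast=0
  step 1: slow=1, fast=2
  step 2: slow=2, fast=4
  step 3: slow=3, fast=6
  step 4: fast -> None, no cycle

Cycle: no


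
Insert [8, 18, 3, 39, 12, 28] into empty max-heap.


Insert 8: [8]
Insert 18: [18, 8]
Insert 3: [18, 8, 3]
Insert 39: [39, 18, 3, 8]
Insert 12: [39, 18, 3, 8, 12]
Insert 28: [39, 18, 28, 8, 12, 3]

Final heap: [39, 18, 28, 8, 12, 3]


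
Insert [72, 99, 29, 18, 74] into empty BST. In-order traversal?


Insert 72: root
Insert 99: R from 72
Insert 29: L from 72
Insert 18: L from 72 -> L from 29
Insert 74: R from 72 -> L from 99

In-order: [18, 29, 72, 74, 99]


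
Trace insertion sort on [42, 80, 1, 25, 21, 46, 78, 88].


Initial: [42, 80, 1, 25, 21, 46, 78, 88]
Insert 80: [42, 80, 1, 25, 21, 46, 78, 88]
Insert 1: [1, 42, 80, 25, 21, 46, 78, 88]
Insert 25: [1, 25, 42, 80, 21, 46, 78, 88]
Insert 21: [1, 21, 25, 42, 80, 46, 78, 88]
Insert 46: [1, 21, 25, 42, 46, 80, 78, 88]
Insert 78: [1, 21, 25, 42, 46, 78, 80, 88]
Insert 88: [1, 21, 25, 42, 46, 78, 80, 88]

Sorted: [1, 21, 25, 42, 46, 78, 80, 88]


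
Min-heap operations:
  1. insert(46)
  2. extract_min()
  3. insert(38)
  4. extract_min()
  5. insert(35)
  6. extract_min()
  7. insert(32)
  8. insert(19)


insert(46) -> [46]
extract_min()->46, []
insert(38) -> [38]
extract_min()->38, []
insert(35) -> [35]
extract_min()->35, []
insert(32) -> [32]
insert(19) -> [19, 32]

Final heap: [19, 32]


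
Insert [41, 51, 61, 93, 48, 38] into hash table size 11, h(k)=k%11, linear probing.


Insert 41: h=8 -> slot 8
Insert 51: h=7 -> slot 7
Insert 61: h=6 -> slot 6
Insert 93: h=5 -> slot 5
Insert 48: h=4 -> slot 4
Insert 38: h=5, 4 probes -> slot 9

Table: [None, None, None, None, 48, 93, 61, 51, 41, 38, None]


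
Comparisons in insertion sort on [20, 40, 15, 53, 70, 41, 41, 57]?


Algorithm: insertion sort
Input: [20, 40, 15, 53, 70, 41, 41, 57]
Sorted: [15, 20, 40, 41, 41, 53, 57, 70]

13


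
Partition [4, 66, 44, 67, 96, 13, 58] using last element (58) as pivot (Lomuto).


Pivot: 58
  4 <= 58: advance i (no swap)
  44 <= 58: swap -> [4, 44, 66, 67, 96, 13, 58]
  13 <= 58: swap -> [4, 44, 13, 67, 96, 66, 58]
Place pivot at 3: [4, 44, 13, 58, 96, 66, 67]

Partitioned: [4, 44, 13, 58, 96, 66, 67]


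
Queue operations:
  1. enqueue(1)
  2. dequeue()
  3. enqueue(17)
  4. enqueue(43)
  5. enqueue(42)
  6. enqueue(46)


enqueue(1) -> [1]
dequeue()->1, []
enqueue(17) -> [17]
enqueue(43) -> [17, 43]
enqueue(42) -> [17, 43, 42]
enqueue(46) -> [17, 43, 42, 46]

Final queue: [17, 43, 42, 46]


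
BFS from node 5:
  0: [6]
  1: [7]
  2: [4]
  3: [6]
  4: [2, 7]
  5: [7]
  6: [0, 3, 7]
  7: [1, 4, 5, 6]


Visit 5, enqueue [7]
Visit 7, enqueue [1, 4, 6]
Visit 1, enqueue []
Visit 4, enqueue [2]
Visit 6, enqueue [0, 3]
Visit 2, enqueue []
Visit 0, enqueue []
Visit 3, enqueue []

BFS order: [5, 7, 1, 4, 6, 2, 0, 3]


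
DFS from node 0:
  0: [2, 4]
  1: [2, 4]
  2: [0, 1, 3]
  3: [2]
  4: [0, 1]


Visit 0, push [4, 2]
Visit 2, push [3, 1]
Visit 1, push [4]
Visit 4, push []
Visit 3, push []

DFS order: [0, 2, 1, 4, 3]


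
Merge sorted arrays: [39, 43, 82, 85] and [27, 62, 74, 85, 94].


Take 27 from B
Take 39 from A
Take 43 from A
Take 62 from B
Take 74 from B
Take 82 from A
Take 85 from A

Merged: [27, 39, 43, 62, 74, 82, 85, 85, 94]


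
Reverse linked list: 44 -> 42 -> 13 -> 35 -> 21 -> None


Step 1: curr=44, set curr.next=prev(None) | reversed so far: 44
Step 2: curr=42, set curr.next=prev(44) | reversed so far: 42 -> 44
Step 3: curr=13, set curr.next=prev(42) | reversed so far: 13 -> 42 -> 44
Step 4: curr=35, set curr.next=prev(13) | reversed so far: 35 -> 13 -> 42 -> 44
Step 5: curr=21, set curr.next=prev(35) | reversed so far: 21 -> 35 -> 13 -> 42 -> 44

21 -> 35 -> 13 -> 42 -> 44 -> None


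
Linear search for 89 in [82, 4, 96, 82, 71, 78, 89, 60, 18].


i=0: 82!=89
i=1: 4!=89
i=2: 96!=89
i=3: 82!=89
i=4: 71!=89
i=5: 78!=89
i=6: 89==89 found!

Found at 6, 7 comps


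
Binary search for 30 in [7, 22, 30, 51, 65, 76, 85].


Step 1: lo=0, hi=6, mid=3, val=51
Step 2: lo=0, hi=2, mid=1, val=22
Step 3: lo=2, hi=2, mid=2, val=30

Found at index 2


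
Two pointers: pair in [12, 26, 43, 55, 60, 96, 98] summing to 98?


lo=0(12)+hi=6(98)=110
lo=0(12)+hi=5(96)=108
lo=0(12)+hi=4(60)=72
lo=1(26)+hi=4(60)=86
lo=2(43)+hi=4(60)=103
lo=2(43)+hi=3(55)=98

Yes: 43+55=98


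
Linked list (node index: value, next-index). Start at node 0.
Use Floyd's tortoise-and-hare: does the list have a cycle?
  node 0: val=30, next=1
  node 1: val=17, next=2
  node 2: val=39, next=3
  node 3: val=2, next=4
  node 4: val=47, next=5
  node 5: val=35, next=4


Floyd's tortoise (slow, +1) and hare (fast, +2):
  init: slow=0, fast=0
  step 1: slow=1, fast=2
  step 2: slow=2, fast=4
  step 3: slow=3, fast=4
  step 4: slow=4, fast=4
  slow == fast at node 4: cycle detected

Cycle: yes


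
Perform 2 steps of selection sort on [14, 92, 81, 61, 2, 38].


Initial: [14, 92, 81, 61, 2, 38]
Step 1: min=2 at 4
  Swap: [2, 92, 81, 61, 14, 38]
Step 2: min=14 at 4
  Swap: [2, 14, 81, 61, 92, 38]

After 2 steps: [2, 14, 81, 61, 92, 38]


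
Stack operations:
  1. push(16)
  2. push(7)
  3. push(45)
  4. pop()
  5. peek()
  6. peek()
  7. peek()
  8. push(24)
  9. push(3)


push(16) -> [16]
push(7) -> [16, 7]
push(45) -> [16, 7, 45]
pop()->45, [16, 7]
peek()->7
peek()->7
peek()->7
push(24) -> [16, 7, 24]
push(3) -> [16, 7, 24, 3]

Final stack: [16, 7, 24, 3]


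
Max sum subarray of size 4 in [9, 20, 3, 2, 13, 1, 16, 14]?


[0:4]: 34
[1:5]: 38
[2:6]: 19
[3:7]: 32
[4:8]: 44

Max: 44 at [4:8]


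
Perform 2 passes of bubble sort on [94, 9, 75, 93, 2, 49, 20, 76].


Initial: [94, 9, 75, 93, 2, 49, 20, 76]
Pass 1: [9, 75, 93, 2, 49, 20, 76, 94] (7 swaps)
Pass 2: [9, 75, 2, 49, 20, 76, 93, 94] (4 swaps)

After 2 passes: [9, 75, 2, 49, 20, 76, 93, 94]


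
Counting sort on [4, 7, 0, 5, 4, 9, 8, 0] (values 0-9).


Input: [4, 7, 0, 5, 4, 9, 8, 0]
Counts: [2, 0, 0, 0, 2, 1, 0, 1, 1, 1]

Sorted: [0, 0, 4, 4, 5, 7, 8, 9]
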